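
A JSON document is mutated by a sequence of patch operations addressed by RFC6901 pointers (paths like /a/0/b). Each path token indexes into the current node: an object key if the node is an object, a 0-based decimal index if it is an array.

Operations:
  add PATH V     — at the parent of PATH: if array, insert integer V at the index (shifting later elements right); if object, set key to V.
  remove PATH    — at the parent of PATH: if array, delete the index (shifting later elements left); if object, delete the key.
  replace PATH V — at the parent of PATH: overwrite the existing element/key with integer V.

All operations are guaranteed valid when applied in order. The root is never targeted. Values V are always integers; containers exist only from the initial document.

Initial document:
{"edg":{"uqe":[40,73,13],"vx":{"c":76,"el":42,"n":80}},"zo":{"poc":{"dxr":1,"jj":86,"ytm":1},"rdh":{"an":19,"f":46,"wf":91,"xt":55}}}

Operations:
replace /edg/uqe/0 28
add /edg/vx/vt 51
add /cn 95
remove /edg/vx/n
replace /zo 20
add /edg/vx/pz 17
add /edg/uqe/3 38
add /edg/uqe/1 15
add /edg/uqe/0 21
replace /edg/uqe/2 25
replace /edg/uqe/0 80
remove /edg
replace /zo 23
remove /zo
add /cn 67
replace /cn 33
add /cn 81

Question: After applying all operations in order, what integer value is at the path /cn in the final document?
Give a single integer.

After op 1 (replace /edg/uqe/0 28): {"edg":{"uqe":[28,73,13],"vx":{"c":76,"el":42,"n":80}},"zo":{"poc":{"dxr":1,"jj":86,"ytm":1},"rdh":{"an":19,"f":46,"wf":91,"xt":55}}}
After op 2 (add /edg/vx/vt 51): {"edg":{"uqe":[28,73,13],"vx":{"c":76,"el":42,"n":80,"vt":51}},"zo":{"poc":{"dxr":1,"jj":86,"ytm":1},"rdh":{"an":19,"f":46,"wf":91,"xt":55}}}
After op 3 (add /cn 95): {"cn":95,"edg":{"uqe":[28,73,13],"vx":{"c":76,"el":42,"n":80,"vt":51}},"zo":{"poc":{"dxr":1,"jj":86,"ytm":1},"rdh":{"an":19,"f":46,"wf":91,"xt":55}}}
After op 4 (remove /edg/vx/n): {"cn":95,"edg":{"uqe":[28,73,13],"vx":{"c":76,"el":42,"vt":51}},"zo":{"poc":{"dxr":1,"jj":86,"ytm":1},"rdh":{"an":19,"f":46,"wf":91,"xt":55}}}
After op 5 (replace /zo 20): {"cn":95,"edg":{"uqe":[28,73,13],"vx":{"c":76,"el":42,"vt":51}},"zo":20}
After op 6 (add /edg/vx/pz 17): {"cn":95,"edg":{"uqe":[28,73,13],"vx":{"c":76,"el":42,"pz":17,"vt":51}},"zo":20}
After op 7 (add /edg/uqe/3 38): {"cn":95,"edg":{"uqe":[28,73,13,38],"vx":{"c":76,"el":42,"pz":17,"vt":51}},"zo":20}
After op 8 (add /edg/uqe/1 15): {"cn":95,"edg":{"uqe":[28,15,73,13,38],"vx":{"c":76,"el":42,"pz":17,"vt":51}},"zo":20}
After op 9 (add /edg/uqe/0 21): {"cn":95,"edg":{"uqe":[21,28,15,73,13,38],"vx":{"c":76,"el":42,"pz":17,"vt":51}},"zo":20}
After op 10 (replace /edg/uqe/2 25): {"cn":95,"edg":{"uqe":[21,28,25,73,13,38],"vx":{"c":76,"el":42,"pz":17,"vt":51}},"zo":20}
After op 11 (replace /edg/uqe/0 80): {"cn":95,"edg":{"uqe":[80,28,25,73,13,38],"vx":{"c":76,"el":42,"pz":17,"vt":51}},"zo":20}
After op 12 (remove /edg): {"cn":95,"zo":20}
After op 13 (replace /zo 23): {"cn":95,"zo":23}
After op 14 (remove /zo): {"cn":95}
After op 15 (add /cn 67): {"cn":67}
After op 16 (replace /cn 33): {"cn":33}
After op 17 (add /cn 81): {"cn":81}
Value at /cn: 81

Answer: 81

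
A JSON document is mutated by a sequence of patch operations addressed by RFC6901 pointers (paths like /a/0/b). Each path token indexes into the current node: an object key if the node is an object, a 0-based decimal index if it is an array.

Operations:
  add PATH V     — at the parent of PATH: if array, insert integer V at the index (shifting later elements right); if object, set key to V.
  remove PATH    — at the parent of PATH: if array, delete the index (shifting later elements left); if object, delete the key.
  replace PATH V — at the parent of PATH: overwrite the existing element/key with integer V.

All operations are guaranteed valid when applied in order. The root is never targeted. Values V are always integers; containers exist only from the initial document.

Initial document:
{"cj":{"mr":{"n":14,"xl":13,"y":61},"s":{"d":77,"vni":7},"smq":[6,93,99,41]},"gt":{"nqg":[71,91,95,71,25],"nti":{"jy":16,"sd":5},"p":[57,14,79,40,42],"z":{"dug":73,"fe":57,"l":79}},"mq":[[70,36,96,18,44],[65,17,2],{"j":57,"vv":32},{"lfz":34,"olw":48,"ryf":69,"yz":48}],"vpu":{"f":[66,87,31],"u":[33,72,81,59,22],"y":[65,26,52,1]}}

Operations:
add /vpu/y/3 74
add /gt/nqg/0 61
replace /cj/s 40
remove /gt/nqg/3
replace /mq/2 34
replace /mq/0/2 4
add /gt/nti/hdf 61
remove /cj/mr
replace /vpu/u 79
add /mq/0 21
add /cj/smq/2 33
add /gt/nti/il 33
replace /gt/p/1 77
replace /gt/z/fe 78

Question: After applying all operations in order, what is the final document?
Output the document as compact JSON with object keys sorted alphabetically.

After op 1 (add /vpu/y/3 74): {"cj":{"mr":{"n":14,"xl":13,"y":61},"s":{"d":77,"vni":7},"smq":[6,93,99,41]},"gt":{"nqg":[71,91,95,71,25],"nti":{"jy":16,"sd":5},"p":[57,14,79,40,42],"z":{"dug":73,"fe":57,"l":79}},"mq":[[70,36,96,18,44],[65,17,2],{"j":57,"vv":32},{"lfz":34,"olw":48,"ryf":69,"yz":48}],"vpu":{"f":[66,87,31],"u":[33,72,81,59,22],"y":[65,26,52,74,1]}}
After op 2 (add /gt/nqg/0 61): {"cj":{"mr":{"n":14,"xl":13,"y":61},"s":{"d":77,"vni":7},"smq":[6,93,99,41]},"gt":{"nqg":[61,71,91,95,71,25],"nti":{"jy":16,"sd":5},"p":[57,14,79,40,42],"z":{"dug":73,"fe":57,"l":79}},"mq":[[70,36,96,18,44],[65,17,2],{"j":57,"vv":32},{"lfz":34,"olw":48,"ryf":69,"yz":48}],"vpu":{"f":[66,87,31],"u":[33,72,81,59,22],"y":[65,26,52,74,1]}}
After op 3 (replace /cj/s 40): {"cj":{"mr":{"n":14,"xl":13,"y":61},"s":40,"smq":[6,93,99,41]},"gt":{"nqg":[61,71,91,95,71,25],"nti":{"jy":16,"sd":5},"p":[57,14,79,40,42],"z":{"dug":73,"fe":57,"l":79}},"mq":[[70,36,96,18,44],[65,17,2],{"j":57,"vv":32},{"lfz":34,"olw":48,"ryf":69,"yz":48}],"vpu":{"f":[66,87,31],"u":[33,72,81,59,22],"y":[65,26,52,74,1]}}
After op 4 (remove /gt/nqg/3): {"cj":{"mr":{"n":14,"xl":13,"y":61},"s":40,"smq":[6,93,99,41]},"gt":{"nqg":[61,71,91,71,25],"nti":{"jy":16,"sd":5},"p":[57,14,79,40,42],"z":{"dug":73,"fe":57,"l":79}},"mq":[[70,36,96,18,44],[65,17,2],{"j":57,"vv":32},{"lfz":34,"olw":48,"ryf":69,"yz":48}],"vpu":{"f":[66,87,31],"u":[33,72,81,59,22],"y":[65,26,52,74,1]}}
After op 5 (replace /mq/2 34): {"cj":{"mr":{"n":14,"xl":13,"y":61},"s":40,"smq":[6,93,99,41]},"gt":{"nqg":[61,71,91,71,25],"nti":{"jy":16,"sd":5},"p":[57,14,79,40,42],"z":{"dug":73,"fe":57,"l":79}},"mq":[[70,36,96,18,44],[65,17,2],34,{"lfz":34,"olw":48,"ryf":69,"yz":48}],"vpu":{"f":[66,87,31],"u":[33,72,81,59,22],"y":[65,26,52,74,1]}}
After op 6 (replace /mq/0/2 4): {"cj":{"mr":{"n":14,"xl":13,"y":61},"s":40,"smq":[6,93,99,41]},"gt":{"nqg":[61,71,91,71,25],"nti":{"jy":16,"sd":5},"p":[57,14,79,40,42],"z":{"dug":73,"fe":57,"l":79}},"mq":[[70,36,4,18,44],[65,17,2],34,{"lfz":34,"olw":48,"ryf":69,"yz":48}],"vpu":{"f":[66,87,31],"u":[33,72,81,59,22],"y":[65,26,52,74,1]}}
After op 7 (add /gt/nti/hdf 61): {"cj":{"mr":{"n":14,"xl":13,"y":61},"s":40,"smq":[6,93,99,41]},"gt":{"nqg":[61,71,91,71,25],"nti":{"hdf":61,"jy":16,"sd":5},"p":[57,14,79,40,42],"z":{"dug":73,"fe":57,"l":79}},"mq":[[70,36,4,18,44],[65,17,2],34,{"lfz":34,"olw":48,"ryf":69,"yz":48}],"vpu":{"f":[66,87,31],"u":[33,72,81,59,22],"y":[65,26,52,74,1]}}
After op 8 (remove /cj/mr): {"cj":{"s":40,"smq":[6,93,99,41]},"gt":{"nqg":[61,71,91,71,25],"nti":{"hdf":61,"jy":16,"sd":5},"p":[57,14,79,40,42],"z":{"dug":73,"fe":57,"l":79}},"mq":[[70,36,4,18,44],[65,17,2],34,{"lfz":34,"olw":48,"ryf":69,"yz":48}],"vpu":{"f":[66,87,31],"u":[33,72,81,59,22],"y":[65,26,52,74,1]}}
After op 9 (replace /vpu/u 79): {"cj":{"s":40,"smq":[6,93,99,41]},"gt":{"nqg":[61,71,91,71,25],"nti":{"hdf":61,"jy":16,"sd":5},"p":[57,14,79,40,42],"z":{"dug":73,"fe":57,"l":79}},"mq":[[70,36,4,18,44],[65,17,2],34,{"lfz":34,"olw":48,"ryf":69,"yz":48}],"vpu":{"f":[66,87,31],"u":79,"y":[65,26,52,74,1]}}
After op 10 (add /mq/0 21): {"cj":{"s":40,"smq":[6,93,99,41]},"gt":{"nqg":[61,71,91,71,25],"nti":{"hdf":61,"jy":16,"sd":5},"p":[57,14,79,40,42],"z":{"dug":73,"fe":57,"l":79}},"mq":[21,[70,36,4,18,44],[65,17,2],34,{"lfz":34,"olw":48,"ryf":69,"yz":48}],"vpu":{"f":[66,87,31],"u":79,"y":[65,26,52,74,1]}}
After op 11 (add /cj/smq/2 33): {"cj":{"s":40,"smq":[6,93,33,99,41]},"gt":{"nqg":[61,71,91,71,25],"nti":{"hdf":61,"jy":16,"sd":5},"p":[57,14,79,40,42],"z":{"dug":73,"fe":57,"l":79}},"mq":[21,[70,36,4,18,44],[65,17,2],34,{"lfz":34,"olw":48,"ryf":69,"yz":48}],"vpu":{"f":[66,87,31],"u":79,"y":[65,26,52,74,1]}}
After op 12 (add /gt/nti/il 33): {"cj":{"s":40,"smq":[6,93,33,99,41]},"gt":{"nqg":[61,71,91,71,25],"nti":{"hdf":61,"il":33,"jy":16,"sd":5},"p":[57,14,79,40,42],"z":{"dug":73,"fe":57,"l":79}},"mq":[21,[70,36,4,18,44],[65,17,2],34,{"lfz":34,"olw":48,"ryf":69,"yz":48}],"vpu":{"f":[66,87,31],"u":79,"y":[65,26,52,74,1]}}
After op 13 (replace /gt/p/1 77): {"cj":{"s":40,"smq":[6,93,33,99,41]},"gt":{"nqg":[61,71,91,71,25],"nti":{"hdf":61,"il":33,"jy":16,"sd":5},"p":[57,77,79,40,42],"z":{"dug":73,"fe":57,"l":79}},"mq":[21,[70,36,4,18,44],[65,17,2],34,{"lfz":34,"olw":48,"ryf":69,"yz":48}],"vpu":{"f":[66,87,31],"u":79,"y":[65,26,52,74,1]}}
After op 14 (replace /gt/z/fe 78): {"cj":{"s":40,"smq":[6,93,33,99,41]},"gt":{"nqg":[61,71,91,71,25],"nti":{"hdf":61,"il":33,"jy":16,"sd":5},"p":[57,77,79,40,42],"z":{"dug":73,"fe":78,"l":79}},"mq":[21,[70,36,4,18,44],[65,17,2],34,{"lfz":34,"olw":48,"ryf":69,"yz":48}],"vpu":{"f":[66,87,31],"u":79,"y":[65,26,52,74,1]}}

Answer: {"cj":{"s":40,"smq":[6,93,33,99,41]},"gt":{"nqg":[61,71,91,71,25],"nti":{"hdf":61,"il":33,"jy":16,"sd":5},"p":[57,77,79,40,42],"z":{"dug":73,"fe":78,"l":79}},"mq":[21,[70,36,4,18,44],[65,17,2],34,{"lfz":34,"olw":48,"ryf":69,"yz":48}],"vpu":{"f":[66,87,31],"u":79,"y":[65,26,52,74,1]}}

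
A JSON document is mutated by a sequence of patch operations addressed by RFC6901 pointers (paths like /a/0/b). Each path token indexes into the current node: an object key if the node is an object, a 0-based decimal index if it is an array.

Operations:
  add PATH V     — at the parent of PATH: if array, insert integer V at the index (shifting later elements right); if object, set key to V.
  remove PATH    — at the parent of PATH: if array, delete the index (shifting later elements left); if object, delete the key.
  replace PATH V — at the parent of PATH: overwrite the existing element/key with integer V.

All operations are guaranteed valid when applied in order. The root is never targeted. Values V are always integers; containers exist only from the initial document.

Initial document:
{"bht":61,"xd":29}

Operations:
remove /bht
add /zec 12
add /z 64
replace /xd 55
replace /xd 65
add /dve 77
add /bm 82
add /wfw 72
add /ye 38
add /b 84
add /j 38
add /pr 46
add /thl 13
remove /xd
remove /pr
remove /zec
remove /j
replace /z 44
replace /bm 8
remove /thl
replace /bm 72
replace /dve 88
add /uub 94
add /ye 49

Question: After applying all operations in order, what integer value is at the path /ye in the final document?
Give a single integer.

Answer: 49

Derivation:
After op 1 (remove /bht): {"xd":29}
After op 2 (add /zec 12): {"xd":29,"zec":12}
After op 3 (add /z 64): {"xd":29,"z":64,"zec":12}
After op 4 (replace /xd 55): {"xd":55,"z":64,"zec":12}
After op 5 (replace /xd 65): {"xd":65,"z":64,"zec":12}
After op 6 (add /dve 77): {"dve":77,"xd":65,"z":64,"zec":12}
After op 7 (add /bm 82): {"bm":82,"dve":77,"xd":65,"z":64,"zec":12}
After op 8 (add /wfw 72): {"bm":82,"dve":77,"wfw":72,"xd":65,"z":64,"zec":12}
After op 9 (add /ye 38): {"bm":82,"dve":77,"wfw":72,"xd":65,"ye":38,"z":64,"zec":12}
After op 10 (add /b 84): {"b":84,"bm":82,"dve":77,"wfw":72,"xd":65,"ye":38,"z":64,"zec":12}
After op 11 (add /j 38): {"b":84,"bm":82,"dve":77,"j":38,"wfw":72,"xd":65,"ye":38,"z":64,"zec":12}
After op 12 (add /pr 46): {"b":84,"bm":82,"dve":77,"j":38,"pr":46,"wfw":72,"xd":65,"ye":38,"z":64,"zec":12}
After op 13 (add /thl 13): {"b":84,"bm":82,"dve":77,"j":38,"pr":46,"thl":13,"wfw":72,"xd":65,"ye":38,"z":64,"zec":12}
After op 14 (remove /xd): {"b":84,"bm":82,"dve":77,"j":38,"pr":46,"thl":13,"wfw":72,"ye":38,"z":64,"zec":12}
After op 15 (remove /pr): {"b":84,"bm":82,"dve":77,"j":38,"thl":13,"wfw":72,"ye":38,"z":64,"zec":12}
After op 16 (remove /zec): {"b":84,"bm":82,"dve":77,"j":38,"thl":13,"wfw":72,"ye":38,"z":64}
After op 17 (remove /j): {"b":84,"bm":82,"dve":77,"thl":13,"wfw":72,"ye":38,"z":64}
After op 18 (replace /z 44): {"b":84,"bm":82,"dve":77,"thl":13,"wfw":72,"ye":38,"z":44}
After op 19 (replace /bm 8): {"b":84,"bm":8,"dve":77,"thl":13,"wfw":72,"ye":38,"z":44}
After op 20 (remove /thl): {"b":84,"bm":8,"dve":77,"wfw":72,"ye":38,"z":44}
After op 21 (replace /bm 72): {"b":84,"bm":72,"dve":77,"wfw":72,"ye":38,"z":44}
After op 22 (replace /dve 88): {"b":84,"bm":72,"dve":88,"wfw":72,"ye":38,"z":44}
After op 23 (add /uub 94): {"b":84,"bm":72,"dve":88,"uub":94,"wfw":72,"ye":38,"z":44}
After op 24 (add /ye 49): {"b":84,"bm":72,"dve":88,"uub":94,"wfw":72,"ye":49,"z":44}
Value at /ye: 49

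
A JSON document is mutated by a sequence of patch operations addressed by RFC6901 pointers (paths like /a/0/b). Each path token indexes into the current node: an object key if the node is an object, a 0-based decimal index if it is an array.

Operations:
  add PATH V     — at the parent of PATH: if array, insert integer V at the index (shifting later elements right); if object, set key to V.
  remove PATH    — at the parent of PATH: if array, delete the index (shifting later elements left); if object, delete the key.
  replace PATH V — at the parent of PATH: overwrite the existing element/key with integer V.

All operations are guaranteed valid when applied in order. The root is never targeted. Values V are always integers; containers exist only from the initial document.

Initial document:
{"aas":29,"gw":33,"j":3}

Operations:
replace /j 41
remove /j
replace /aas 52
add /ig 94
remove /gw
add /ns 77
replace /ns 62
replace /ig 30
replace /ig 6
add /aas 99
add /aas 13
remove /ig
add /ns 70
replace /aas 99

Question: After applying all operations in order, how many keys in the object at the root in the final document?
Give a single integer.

Answer: 2

Derivation:
After op 1 (replace /j 41): {"aas":29,"gw":33,"j":41}
After op 2 (remove /j): {"aas":29,"gw":33}
After op 3 (replace /aas 52): {"aas":52,"gw":33}
After op 4 (add /ig 94): {"aas":52,"gw":33,"ig":94}
After op 5 (remove /gw): {"aas":52,"ig":94}
After op 6 (add /ns 77): {"aas":52,"ig":94,"ns":77}
After op 7 (replace /ns 62): {"aas":52,"ig":94,"ns":62}
After op 8 (replace /ig 30): {"aas":52,"ig":30,"ns":62}
After op 9 (replace /ig 6): {"aas":52,"ig":6,"ns":62}
After op 10 (add /aas 99): {"aas":99,"ig":6,"ns":62}
After op 11 (add /aas 13): {"aas":13,"ig":6,"ns":62}
After op 12 (remove /ig): {"aas":13,"ns":62}
After op 13 (add /ns 70): {"aas":13,"ns":70}
After op 14 (replace /aas 99): {"aas":99,"ns":70}
Size at the root: 2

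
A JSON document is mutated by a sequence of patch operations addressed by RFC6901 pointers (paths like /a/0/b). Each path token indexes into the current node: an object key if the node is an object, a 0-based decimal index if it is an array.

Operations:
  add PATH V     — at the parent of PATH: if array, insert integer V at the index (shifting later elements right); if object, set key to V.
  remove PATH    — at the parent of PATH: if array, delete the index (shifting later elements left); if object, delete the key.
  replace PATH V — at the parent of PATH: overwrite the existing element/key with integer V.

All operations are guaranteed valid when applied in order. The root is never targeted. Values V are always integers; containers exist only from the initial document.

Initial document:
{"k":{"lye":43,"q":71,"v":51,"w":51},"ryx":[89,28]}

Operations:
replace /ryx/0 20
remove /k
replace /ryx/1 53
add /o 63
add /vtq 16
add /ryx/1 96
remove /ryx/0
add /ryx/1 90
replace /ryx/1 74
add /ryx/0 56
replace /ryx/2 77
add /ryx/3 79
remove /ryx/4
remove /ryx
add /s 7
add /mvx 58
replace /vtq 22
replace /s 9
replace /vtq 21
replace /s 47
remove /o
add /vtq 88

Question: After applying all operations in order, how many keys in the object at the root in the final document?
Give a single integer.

Answer: 3

Derivation:
After op 1 (replace /ryx/0 20): {"k":{"lye":43,"q":71,"v":51,"w":51},"ryx":[20,28]}
After op 2 (remove /k): {"ryx":[20,28]}
After op 3 (replace /ryx/1 53): {"ryx":[20,53]}
After op 4 (add /o 63): {"o":63,"ryx":[20,53]}
After op 5 (add /vtq 16): {"o":63,"ryx":[20,53],"vtq":16}
After op 6 (add /ryx/1 96): {"o":63,"ryx":[20,96,53],"vtq":16}
After op 7 (remove /ryx/0): {"o":63,"ryx":[96,53],"vtq":16}
After op 8 (add /ryx/1 90): {"o":63,"ryx":[96,90,53],"vtq":16}
After op 9 (replace /ryx/1 74): {"o":63,"ryx":[96,74,53],"vtq":16}
After op 10 (add /ryx/0 56): {"o":63,"ryx":[56,96,74,53],"vtq":16}
After op 11 (replace /ryx/2 77): {"o":63,"ryx":[56,96,77,53],"vtq":16}
After op 12 (add /ryx/3 79): {"o":63,"ryx":[56,96,77,79,53],"vtq":16}
After op 13 (remove /ryx/4): {"o":63,"ryx":[56,96,77,79],"vtq":16}
After op 14 (remove /ryx): {"o":63,"vtq":16}
After op 15 (add /s 7): {"o":63,"s":7,"vtq":16}
After op 16 (add /mvx 58): {"mvx":58,"o":63,"s":7,"vtq":16}
After op 17 (replace /vtq 22): {"mvx":58,"o":63,"s":7,"vtq":22}
After op 18 (replace /s 9): {"mvx":58,"o":63,"s":9,"vtq":22}
After op 19 (replace /vtq 21): {"mvx":58,"o":63,"s":9,"vtq":21}
After op 20 (replace /s 47): {"mvx":58,"o":63,"s":47,"vtq":21}
After op 21 (remove /o): {"mvx":58,"s":47,"vtq":21}
After op 22 (add /vtq 88): {"mvx":58,"s":47,"vtq":88}
Size at the root: 3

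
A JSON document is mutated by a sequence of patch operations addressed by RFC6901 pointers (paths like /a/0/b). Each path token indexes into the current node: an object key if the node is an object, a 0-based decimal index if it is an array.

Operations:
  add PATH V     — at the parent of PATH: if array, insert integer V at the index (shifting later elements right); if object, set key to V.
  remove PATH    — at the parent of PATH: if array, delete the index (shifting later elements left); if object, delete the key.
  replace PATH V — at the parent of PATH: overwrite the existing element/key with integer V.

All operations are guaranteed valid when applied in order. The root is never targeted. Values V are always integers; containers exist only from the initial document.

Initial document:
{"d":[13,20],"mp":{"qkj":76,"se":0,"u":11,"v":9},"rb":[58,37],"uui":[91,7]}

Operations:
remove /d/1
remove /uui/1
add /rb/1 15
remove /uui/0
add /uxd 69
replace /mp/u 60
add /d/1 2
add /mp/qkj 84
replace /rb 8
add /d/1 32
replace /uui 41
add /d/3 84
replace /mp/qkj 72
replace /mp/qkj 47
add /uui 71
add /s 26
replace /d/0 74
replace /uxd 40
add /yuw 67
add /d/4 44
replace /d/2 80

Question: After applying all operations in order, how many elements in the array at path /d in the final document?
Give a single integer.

After op 1 (remove /d/1): {"d":[13],"mp":{"qkj":76,"se":0,"u":11,"v":9},"rb":[58,37],"uui":[91,7]}
After op 2 (remove /uui/1): {"d":[13],"mp":{"qkj":76,"se":0,"u":11,"v":9},"rb":[58,37],"uui":[91]}
After op 3 (add /rb/1 15): {"d":[13],"mp":{"qkj":76,"se":0,"u":11,"v":9},"rb":[58,15,37],"uui":[91]}
After op 4 (remove /uui/0): {"d":[13],"mp":{"qkj":76,"se":0,"u":11,"v":9},"rb":[58,15,37],"uui":[]}
After op 5 (add /uxd 69): {"d":[13],"mp":{"qkj":76,"se":0,"u":11,"v":9},"rb":[58,15,37],"uui":[],"uxd":69}
After op 6 (replace /mp/u 60): {"d":[13],"mp":{"qkj":76,"se":0,"u":60,"v":9},"rb":[58,15,37],"uui":[],"uxd":69}
After op 7 (add /d/1 2): {"d":[13,2],"mp":{"qkj":76,"se":0,"u":60,"v":9},"rb":[58,15,37],"uui":[],"uxd":69}
After op 8 (add /mp/qkj 84): {"d":[13,2],"mp":{"qkj":84,"se":0,"u":60,"v":9},"rb":[58,15,37],"uui":[],"uxd":69}
After op 9 (replace /rb 8): {"d":[13,2],"mp":{"qkj":84,"se":0,"u":60,"v":9},"rb":8,"uui":[],"uxd":69}
After op 10 (add /d/1 32): {"d":[13,32,2],"mp":{"qkj":84,"se":0,"u":60,"v":9},"rb":8,"uui":[],"uxd":69}
After op 11 (replace /uui 41): {"d":[13,32,2],"mp":{"qkj":84,"se":0,"u":60,"v":9},"rb":8,"uui":41,"uxd":69}
After op 12 (add /d/3 84): {"d":[13,32,2,84],"mp":{"qkj":84,"se":0,"u":60,"v":9},"rb":8,"uui":41,"uxd":69}
After op 13 (replace /mp/qkj 72): {"d":[13,32,2,84],"mp":{"qkj":72,"se":0,"u":60,"v":9},"rb":8,"uui":41,"uxd":69}
After op 14 (replace /mp/qkj 47): {"d":[13,32,2,84],"mp":{"qkj":47,"se":0,"u":60,"v":9},"rb":8,"uui":41,"uxd":69}
After op 15 (add /uui 71): {"d":[13,32,2,84],"mp":{"qkj":47,"se":0,"u":60,"v":9},"rb":8,"uui":71,"uxd":69}
After op 16 (add /s 26): {"d":[13,32,2,84],"mp":{"qkj":47,"se":0,"u":60,"v":9},"rb":8,"s":26,"uui":71,"uxd":69}
After op 17 (replace /d/0 74): {"d":[74,32,2,84],"mp":{"qkj":47,"se":0,"u":60,"v":9},"rb":8,"s":26,"uui":71,"uxd":69}
After op 18 (replace /uxd 40): {"d":[74,32,2,84],"mp":{"qkj":47,"se":0,"u":60,"v":9},"rb":8,"s":26,"uui":71,"uxd":40}
After op 19 (add /yuw 67): {"d":[74,32,2,84],"mp":{"qkj":47,"se":0,"u":60,"v":9},"rb":8,"s":26,"uui":71,"uxd":40,"yuw":67}
After op 20 (add /d/4 44): {"d":[74,32,2,84,44],"mp":{"qkj":47,"se":0,"u":60,"v":9},"rb":8,"s":26,"uui":71,"uxd":40,"yuw":67}
After op 21 (replace /d/2 80): {"d":[74,32,80,84,44],"mp":{"qkj":47,"se":0,"u":60,"v":9},"rb":8,"s":26,"uui":71,"uxd":40,"yuw":67}
Size at path /d: 5

Answer: 5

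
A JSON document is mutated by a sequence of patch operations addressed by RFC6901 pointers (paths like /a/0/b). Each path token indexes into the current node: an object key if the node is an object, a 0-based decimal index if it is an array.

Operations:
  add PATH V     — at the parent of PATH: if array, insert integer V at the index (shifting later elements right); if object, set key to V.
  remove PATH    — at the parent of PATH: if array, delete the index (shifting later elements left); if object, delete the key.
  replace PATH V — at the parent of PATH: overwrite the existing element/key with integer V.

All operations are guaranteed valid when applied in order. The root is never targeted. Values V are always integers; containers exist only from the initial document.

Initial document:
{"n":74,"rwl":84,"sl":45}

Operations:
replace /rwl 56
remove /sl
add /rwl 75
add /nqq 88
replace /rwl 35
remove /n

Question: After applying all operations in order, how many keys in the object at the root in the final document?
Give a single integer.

After op 1 (replace /rwl 56): {"n":74,"rwl":56,"sl":45}
After op 2 (remove /sl): {"n":74,"rwl":56}
After op 3 (add /rwl 75): {"n":74,"rwl":75}
After op 4 (add /nqq 88): {"n":74,"nqq":88,"rwl":75}
After op 5 (replace /rwl 35): {"n":74,"nqq":88,"rwl":35}
After op 6 (remove /n): {"nqq":88,"rwl":35}
Size at the root: 2

Answer: 2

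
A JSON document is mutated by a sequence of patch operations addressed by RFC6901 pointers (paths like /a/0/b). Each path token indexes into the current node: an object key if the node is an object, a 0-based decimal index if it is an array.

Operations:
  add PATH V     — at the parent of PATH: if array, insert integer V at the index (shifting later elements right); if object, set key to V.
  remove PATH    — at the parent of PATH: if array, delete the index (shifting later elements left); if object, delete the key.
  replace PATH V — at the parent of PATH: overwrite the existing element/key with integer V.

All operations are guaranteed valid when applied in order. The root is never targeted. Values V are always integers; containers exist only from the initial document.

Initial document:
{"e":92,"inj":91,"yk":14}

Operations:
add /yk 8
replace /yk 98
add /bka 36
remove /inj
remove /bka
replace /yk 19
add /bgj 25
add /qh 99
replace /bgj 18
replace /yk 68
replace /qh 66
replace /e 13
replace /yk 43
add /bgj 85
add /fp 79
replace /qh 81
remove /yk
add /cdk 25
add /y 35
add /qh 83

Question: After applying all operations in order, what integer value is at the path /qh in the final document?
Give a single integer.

After op 1 (add /yk 8): {"e":92,"inj":91,"yk":8}
After op 2 (replace /yk 98): {"e":92,"inj":91,"yk":98}
After op 3 (add /bka 36): {"bka":36,"e":92,"inj":91,"yk":98}
After op 4 (remove /inj): {"bka":36,"e":92,"yk":98}
After op 5 (remove /bka): {"e":92,"yk":98}
After op 6 (replace /yk 19): {"e":92,"yk":19}
After op 7 (add /bgj 25): {"bgj":25,"e":92,"yk":19}
After op 8 (add /qh 99): {"bgj":25,"e":92,"qh":99,"yk":19}
After op 9 (replace /bgj 18): {"bgj":18,"e":92,"qh":99,"yk":19}
After op 10 (replace /yk 68): {"bgj":18,"e":92,"qh":99,"yk":68}
After op 11 (replace /qh 66): {"bgj":18,"e":92,"qh":66,"yk":68}
After op 12 (replace /e 13): {"bgj":18,"e":13,"qh":66,"yk":68}
After op 13 (replace /yk 43): {"bgj":18,"e":13,"qh":66,"yk":43}
After op 14 (add /bgj 85): {"bgj":85,"e":13,"qh":66,"yk":43}
After op 15 (add /fp 79): {"bgj":85,"e":13,"fp":79,"qh":66,"yk":43}
After op 16 (replace /qh 81): {"bgj":85,"e":13,"fp":79,"qh":81,"yk":43}
After op 17 (remove /yk): {"bgj":85,"e":13,"fp":79,"qh":81}
After op 18 (add /cdk 25): {"bgj":85,"cdk":25,"e":13,"fp":79,"qh":81}
After op 19 (add /y 35): {"bgj":85,"cdk":25,"e":13,"fp":79,"qh":81,"y":35}
After op 20 (add /qh 83): {"bgj":85,"cdk":25,"e":13,"fp":79,"qh":83,"y":35}
Value at /qh: 83

Answer: 83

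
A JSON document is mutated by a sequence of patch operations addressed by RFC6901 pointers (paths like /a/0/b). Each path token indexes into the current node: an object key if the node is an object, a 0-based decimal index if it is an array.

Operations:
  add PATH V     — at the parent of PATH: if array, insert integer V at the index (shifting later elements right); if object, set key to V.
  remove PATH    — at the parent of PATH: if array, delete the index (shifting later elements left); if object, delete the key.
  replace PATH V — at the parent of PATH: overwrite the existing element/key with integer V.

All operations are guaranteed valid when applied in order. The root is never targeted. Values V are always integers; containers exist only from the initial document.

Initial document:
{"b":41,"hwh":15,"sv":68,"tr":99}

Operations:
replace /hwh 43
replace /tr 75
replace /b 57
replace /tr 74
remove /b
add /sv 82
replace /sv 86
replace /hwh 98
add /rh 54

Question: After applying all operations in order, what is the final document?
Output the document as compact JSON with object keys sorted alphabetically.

After op 1 (replace /hwh 43): {"b":41,"hwh":43,"sv":68,"tr":99}
After op 2 (replace /tr 75): {"b":41,"hwh":43,"sv":68,"tr":75}
After op 3 (replace /b 57): {"b":57,"hwh":43,"sv":68,"tr":75}
After op 4 (replace /tr 74): {"b":57,"hwh":43,"sv":68,"tr":74}
After op 5 (remove /b): {"hwh":43,"sv":68,"tr":74}
After op 6 (add /sv 82): {"hwh":43,"sv":82,"tr":74}
After op 7 (replace /sv 86): {"hwh":43,"sv":86,"tr":74}
After op 8 (replace /hwh 98): {"hwh":98,"sv":86,"tr":74}
After op 9 (add /rh 54): {"hwh":98,"rh":54,"sv":86,"tr":74}

Answer: {"hwh":98,"rh":54,"sv":86,"tr":74}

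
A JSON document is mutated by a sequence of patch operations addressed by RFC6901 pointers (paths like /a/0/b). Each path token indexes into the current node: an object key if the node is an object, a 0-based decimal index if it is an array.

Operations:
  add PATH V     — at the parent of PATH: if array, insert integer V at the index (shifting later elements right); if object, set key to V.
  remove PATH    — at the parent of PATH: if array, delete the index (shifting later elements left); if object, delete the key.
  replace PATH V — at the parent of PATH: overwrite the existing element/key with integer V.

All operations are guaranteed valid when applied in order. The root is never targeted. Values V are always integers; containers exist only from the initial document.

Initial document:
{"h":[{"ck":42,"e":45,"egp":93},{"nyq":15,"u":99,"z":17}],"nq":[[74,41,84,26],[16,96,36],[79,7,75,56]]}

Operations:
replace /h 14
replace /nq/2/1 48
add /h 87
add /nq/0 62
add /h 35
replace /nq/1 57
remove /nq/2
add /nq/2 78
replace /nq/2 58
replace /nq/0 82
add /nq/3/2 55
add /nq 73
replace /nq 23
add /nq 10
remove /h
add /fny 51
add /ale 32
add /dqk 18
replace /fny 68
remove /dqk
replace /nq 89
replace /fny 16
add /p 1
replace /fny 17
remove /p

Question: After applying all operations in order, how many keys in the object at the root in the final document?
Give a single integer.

Answer: 3

Derivation:
After op 1 (replace /h 14): {"h":14,"nq":[[74,41,84,26],[16,96,36],[79,7,75,56]]}
After op 2 (replace /nq/2/1 48): {"h":14,"nq":[[74,41,84,26],[16,96,36],[79,48,75,56]]}
After op 3 (add /h 87): {"h":87,"nq":[[74,41,84,26],[16,96,36],[79,48,75,56]]}
After op 4 (add /nq/0 62): {"h":87,"nq":[62,[74,41,84,26],[16,96,36],[79,48,75,56]]}
After op 5 (add /h 35): {"h":35,"nq":[62,[74,41,84,26],[16,96,36],[79,48,75,56]]}
After op 6 (replace /nq/1 57): {"h":35,"nq":[62,57,[16,96,36],[79,48,75,56]]}
After op 7 (remove /nq/2): {"h":35,"nq":[62,57,[79,48,75,56]]}
After op 8 (add /nq/2 78): {"h":35,"nq":[62,57,78,[79,48,75,56]]}
After op 9 (replace /nq/2 58): {"h":35,"nq":[62,57,58,[79,48,75,56]]}
After op 10 (replace /nq/0 82): {"h":35,"nq":[82,57,58,[79,48,75,56]]}
After op 11 (add /nq/3/2 55): {"h":35,"nq":[82,57,58,[79,48,55,75,56]]}
After op 12 (add /nq 73): {"h":35,"nq":73}
After op 13 (replace /nq 23): {"h":35,"nq":23}
After op 14 (add /nq 10): {"h":35,"nq":10}
After op 15 (remove /h): {"nq":10}
After op 16 (add /fny 51): {"fny":51,"nq":10}
After op 17 (add /ale 32): {"ale":32,"fny":51,"nq":10}
After op 18 (add /dqk 18): {"ale":32,"dqk":18,"fny":51,"nq":10}
After op 19 (replace /fny 68): {"ale":32,"dqk":18,"fny":68,"nq":10}
After op 20 (remove /dqk): {"ale":32,"fny":68,"nq":10}
After op 21 (replace /nq 89): {"ale":32,"fny":68,"nq":89}
After op 22 (replace /fny 16): {"ale":32,"fny":16,"nq":89}
After op 23 (add /p 1): {"ale":32,"fny":16,"nq":89,"p":1}
After op 24 (replace /fny 17): {"ale":32,"fny":17,"nq":89,"p":1}
After op 25 (remove /p): {"ale":32,"fny":17,"nq":89}
Size at the root: 3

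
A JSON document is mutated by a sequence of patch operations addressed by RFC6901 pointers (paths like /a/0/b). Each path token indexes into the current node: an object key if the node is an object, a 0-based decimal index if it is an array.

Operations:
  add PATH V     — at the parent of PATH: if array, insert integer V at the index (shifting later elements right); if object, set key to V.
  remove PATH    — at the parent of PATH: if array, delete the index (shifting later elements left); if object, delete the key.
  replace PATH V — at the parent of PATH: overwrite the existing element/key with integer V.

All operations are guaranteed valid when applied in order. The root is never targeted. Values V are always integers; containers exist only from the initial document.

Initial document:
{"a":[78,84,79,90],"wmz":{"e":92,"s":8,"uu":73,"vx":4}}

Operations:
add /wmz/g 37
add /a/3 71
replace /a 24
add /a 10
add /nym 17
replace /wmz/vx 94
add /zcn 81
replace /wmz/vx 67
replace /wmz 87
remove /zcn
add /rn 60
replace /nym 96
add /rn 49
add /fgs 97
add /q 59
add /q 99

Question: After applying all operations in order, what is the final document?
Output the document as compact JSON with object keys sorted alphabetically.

After op 1 (add /wmz/g 37): {"a":[78,84,79,90],"wmz":{"e":92,"g":37,"s":8,"uu":73,"vx":4}}
After op 2 (add /a/3 71): {"a":[78,84,79,71,90],"wmz":{"e":92,"g":37,"s":8,"uu":73,"vx":4}}
After op 3 (replace /a 24): {"a":24,"wmz":{"e":92,"g":37,"s":8,"uu":73,"vx":4}}
After op 4 (add /a 10): {"a":10,"wmz":{"e":92,"g":37,"s":8,"uu":73,"vx":4}}
After op 5 (add /nym 17): {"a":10,"nym":17,"wmz":{"e":92,"g":37,"s":8,"uu":73,"vx":4}}
After op 6 (replace /wmz/vx 94): {"a":10,"nym":17,"wmz":{"e":92,"g":37,"s":8,"uu":73,"vx":94}}
After op 7 (add /zcn 81): {"a":10,"nym":17,"wmz":{"e":92,"g":37,"s":8,"uu":73,"vx":94},"zcn":81}
After op 8 (replace /wmz/vx 67): {"a":10,"nym":17,"wmz":{"e":92,"g":37,"s":8,"uu":73,"vx":67},"zcn":81}
After op 9 (replace /wmz 87): {"a":10,"nym":17,"wmz":87,"zcn":81}
After op 10 (remove /zcn): {"a":10,"nym":17,"wmz":87}
After op 11 (add /rn 60): {"a":10,"nym":17,"rn":60,"wmz":87}
After op 12 (replace /nym 96): {"a":10,"nym":96,"rn":60,"wmz":87}
After op 13 (add /rn 49): {"a":10,"nym":96,"rn":49,"wmz":87}
After op 14 (add /fgs 97): {"a":10,"fgs":97,"nym":96,"rn":49,"wmz":87}
After op 15 (add /q 59): {"a":10,"fgs":97,"nym":96,"q":59,"rn":49,"wmz":87}
After op 16 (add /q 99): {"a":10,"fgs":97,"nym":96,"q":99,"rn":49,"wmz":87}

Answer: {"a":10,"fgs":97,"nym":96,"q":99,"rn":49,"wmz":87}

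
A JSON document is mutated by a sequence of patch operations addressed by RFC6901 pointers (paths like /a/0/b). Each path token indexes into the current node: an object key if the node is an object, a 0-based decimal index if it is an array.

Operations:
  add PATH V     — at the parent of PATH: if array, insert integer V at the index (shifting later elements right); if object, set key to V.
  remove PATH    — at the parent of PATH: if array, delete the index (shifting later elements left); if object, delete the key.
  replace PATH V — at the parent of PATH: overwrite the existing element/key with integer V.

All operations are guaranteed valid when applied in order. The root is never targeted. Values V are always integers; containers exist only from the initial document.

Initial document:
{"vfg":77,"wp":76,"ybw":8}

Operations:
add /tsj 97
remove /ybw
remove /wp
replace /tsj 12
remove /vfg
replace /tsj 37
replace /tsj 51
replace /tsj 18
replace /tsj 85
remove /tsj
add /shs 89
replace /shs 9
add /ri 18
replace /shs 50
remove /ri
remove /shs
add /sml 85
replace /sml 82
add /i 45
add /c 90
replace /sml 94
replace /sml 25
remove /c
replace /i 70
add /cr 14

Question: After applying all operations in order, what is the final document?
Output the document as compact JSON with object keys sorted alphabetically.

Answer: {"cr":14,"i":70,"sml":25}

Derivation:
After op 1 (add /tsj 97): {"tsj":97,"vfg":77,"wp":76,"ybw":8}
After op 2 (remove /ybw): {"tsj":97,"vfg":77,"wp":76}
After op 3 (remove /wp): {"tsj":97,"vfg":77}
After op 4 (replace /tsj 12): {"tsj":12,"vfg":77}
After op 5 (remove /vfg): {"tsj":12}
After op 6 (replace /tsj 37): {"tsj":37}
After op 7 (replace /tsj 51): {"tsj":51}
After op 8 (replace /tsj 18): {"tsj":18}
After op 9 (replace /tsj 85): {"tsj":85}
After op 10 (remove /tsj): {}
After op 11 (add /shs 89): {"shs":89}
After op 12 (replace /shs 9): {"shs":9}
After op 13 (add /ri 18): {"ri":18,"shs":9}
After op 14 (replace /shs 50): {"ri":18,"shs":50}
After op 15 (remove /ri): {"shs":50}
After op 16 (remove /shs): {}
After op 17 (add /sml 85): {"sml":85}
After op 18 (replace /sml 82): {"sml":82}
After op 19 (add /i 45): {"i":45,"sml":82}
After op 20 (add /c 90): {"c":90,"i":45,"sml":82}
After op 21 (replace /sml 94): {"c":90,"i":45,"sml":94}
After op 22 (replace /sml 25): {"c":90,"i":45,"sml":25}
After op 23 (remove /c): {"i":45,"sml":25}
After op 24 (replace /i 70): {"i":70,"sml":25}
After op 25 (add /cr 14): {"cr":14,"i":70,"sml":25}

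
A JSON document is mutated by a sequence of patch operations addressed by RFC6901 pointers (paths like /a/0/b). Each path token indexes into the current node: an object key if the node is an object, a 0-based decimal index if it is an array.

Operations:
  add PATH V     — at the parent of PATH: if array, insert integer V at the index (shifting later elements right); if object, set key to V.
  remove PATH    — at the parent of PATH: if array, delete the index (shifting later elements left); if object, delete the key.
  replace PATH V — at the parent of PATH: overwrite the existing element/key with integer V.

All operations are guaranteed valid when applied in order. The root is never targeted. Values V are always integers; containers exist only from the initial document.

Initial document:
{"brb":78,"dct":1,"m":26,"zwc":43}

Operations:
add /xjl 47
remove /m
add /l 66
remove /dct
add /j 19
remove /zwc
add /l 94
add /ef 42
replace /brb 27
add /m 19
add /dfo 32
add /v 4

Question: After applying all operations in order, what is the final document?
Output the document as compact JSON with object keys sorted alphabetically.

After op 1 (add /xjl 47): {"brb":78,"dct":1,"m":26,"xjl":47,"zwc":43}
After op 2 (remove /m): {"brb":78,"dct":1,"xjl":47,"zwc":43}
After op 3 (add /l 66): {"brb":78,"dct":1,"l":66,"xjl":47,"zwc":43}
After op 4 (remove /dct): {"brb":78,"l":66,"xjl":47,"zwc":43}
After op 5 (add /j 19): {"brb":78,"j":19,"l":66,"xjl":47,"zwc":43}
After op 6 (remove /zwc): {"brb":78,"j":19,"l":66,"xjl":47}
After op 7 (add /l 94): {"brb":78,"j":19,"l":94,"xjl":47}
After op 8 (add /ef 42): {"brb":78,"ef":42,"j":19,"l":94,"xjl":47}
After op 9 (replace /brb 27): {"brb":27,"ef":42,"j":19,"l":94,"xjl":47}
After op 10 (add /m 19): {"brb":27,"ef":42,"j":19,"l":94,"m":19,"xjl":47}
After op 11 (add /dfo 32): {"brb":27,"dfo":32,"ef":42,"j":19,"l":94,"m":19,"xjl":47}
After op 12 (add /v 4): {"brb":27,"dfo":32,"ef":42,"j":19,"l":94,"m":19,"v":4,"xjl":47}

Answer: {"brb":27,"dfo":32,"ef":42,"j":19,"l":94,"m":19,"v":4,"xjl":47}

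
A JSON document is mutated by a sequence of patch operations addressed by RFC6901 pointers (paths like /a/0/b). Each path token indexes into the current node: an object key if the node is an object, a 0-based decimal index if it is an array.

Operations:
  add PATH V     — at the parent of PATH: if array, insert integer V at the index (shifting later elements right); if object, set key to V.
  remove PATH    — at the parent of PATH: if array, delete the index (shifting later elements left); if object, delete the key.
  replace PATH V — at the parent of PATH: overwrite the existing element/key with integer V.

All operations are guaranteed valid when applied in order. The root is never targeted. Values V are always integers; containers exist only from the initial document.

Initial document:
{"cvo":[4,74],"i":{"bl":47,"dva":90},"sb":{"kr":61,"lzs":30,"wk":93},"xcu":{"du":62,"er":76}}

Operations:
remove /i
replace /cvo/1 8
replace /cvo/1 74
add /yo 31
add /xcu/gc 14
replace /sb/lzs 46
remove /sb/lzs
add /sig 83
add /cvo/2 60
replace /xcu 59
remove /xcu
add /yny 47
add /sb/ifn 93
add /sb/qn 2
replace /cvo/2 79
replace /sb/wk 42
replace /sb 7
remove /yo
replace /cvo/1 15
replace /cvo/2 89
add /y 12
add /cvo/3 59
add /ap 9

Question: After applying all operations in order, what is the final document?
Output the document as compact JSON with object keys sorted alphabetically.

Answer: {"ap":9,"cvo":[4,15,89,59],"sb":7,"sig":83,"y":12,"yny":47}

Derivation:
After op 1 (remove /i): {"cvo":[4,74],"sb":{"kr":61,"lzs":30,"wk":93},"xcu":{"du":62,"er":76}}
After op 2 (replace /cvo/1 8): {"cvo":[4,8],"sb":{"kr":61,"lzs":30,"wk":93},"xcu":{"du":62,"er":76}}
After op 3 (replace /cvo/1 74): {"cvo":[4,74],"sb":{"kr":61,"lzs":30,"wk":93},"xcu":{"du":62,"er":76}}
After op 4 (add /yo 31): {"cvo":[4,74],"sb":{"kr":61,"lzs":30,"wk":93},"xcu":{"du":62,"er":76},"yo":31}
After op 5 (add /xcu/gc 14): {"cvo":[4,74],"sb":{"kr":61,"lzs":30,"wk":93},"xcu":{"du":62,"er":76,"gc":14},"yo":31}
After op 6 (replace /sb/lzs 46): {"cvo":[4,74],"sb":{"kr":61,"lzs":46,"wk":93},"xcu":{"du":62,"er":76,"gc":14},"yo":31}
After op 7 (remove /sb/lzs): {"cvo":[4,74],"sb":{"kr":61,"wk":93},"xcu":{"du":62,"er":76,"gc":14},"yo":31}
After op 8 (add /sig 83): {"cvo":[4,74],"sb":{"kr":61,"wk":93},"sig":83,"xcu":{"du":62,"er":76,"gc":14},"yo":31}
After op 9 (add /cvo/2 60): {"cvo":[4,74,60],"sb":{"kr":61,"wk":93},"sig":83,"xcu":{"du":62,"er":76,"gc":14},"yo":31}
After op 10 (replace /xcu 59): {"cvo":[4,74,60],"sb":{"kr":61,"wk":93},"sig":83,"xcu":59,"yo":31}
After op 11 (remove /xcu): {"cvo":[4,74,60],"sb":{"kr":61,"wk":93},"sig":83,"yo":31}
After op 12 (add /yny 47): {"cvo":[4,74,60],"sb":{"kr":61,"wk":93},"sig":83,"yny":47,"yo":31}
After op 13 (add /sb/ifn 93): {"cvo":[4,74,60],"sb":{"ifn":93,"kr":61,"wk":93},"sig":83,"yny":47,"yo":31}
After op 14 (add /sb/qn 2): {"cvo":[4,74,60],"sb":{"ifn":93,"kr":61,"qn":2,"wk":93},"sig":83,"yny":47,"yo":31}
After op 15 (replace /cvo/2 79): {"cvo":[4,74,79],"sb":{"ifn":93,"kr":61,"qn":2,"wk":93},"sig":83,"yny":47,"yo":31}
After op 16 (replace /sb/wk 42): {"cvo":[4,74,79],"sb":{"ifn":93,"kr":61,"qn":2,"wk":42},"sig":83,"yny":47,"yo":31}
After op 17 (replace /sb 7): {"cvo":[4,74,79],"sb":7,"sig":83,"yny":47,"yo":31}
After op 18 (remove /yo): {"cvo":[4,74,79],"sb":7,"sig":83,"yny":47}
After op 19 (replace /cvo/1 15): {"cvo":[4,15,79],"sb":7,"sig":83,"yny":47}
After op 20 (replace /cvo/2 89): {"cvo":[4,15,89],"sb":7,"sig":83,"yny":47}
After op 21 (add /y 12): {"cvo":[4,15,89],"sb":7,"sig":83,"y":12,"yny":47}
After op 22 (add /cvo/3 59): {"cvo":[4,15,89,59],"sb":7,"sig":83,"y":12,"yny":47}
After op 23 (add /ap 9): {"ap":9,"cvo":[4,15,89,59],"sb":7,"sig":83,"y":12,"yny":47}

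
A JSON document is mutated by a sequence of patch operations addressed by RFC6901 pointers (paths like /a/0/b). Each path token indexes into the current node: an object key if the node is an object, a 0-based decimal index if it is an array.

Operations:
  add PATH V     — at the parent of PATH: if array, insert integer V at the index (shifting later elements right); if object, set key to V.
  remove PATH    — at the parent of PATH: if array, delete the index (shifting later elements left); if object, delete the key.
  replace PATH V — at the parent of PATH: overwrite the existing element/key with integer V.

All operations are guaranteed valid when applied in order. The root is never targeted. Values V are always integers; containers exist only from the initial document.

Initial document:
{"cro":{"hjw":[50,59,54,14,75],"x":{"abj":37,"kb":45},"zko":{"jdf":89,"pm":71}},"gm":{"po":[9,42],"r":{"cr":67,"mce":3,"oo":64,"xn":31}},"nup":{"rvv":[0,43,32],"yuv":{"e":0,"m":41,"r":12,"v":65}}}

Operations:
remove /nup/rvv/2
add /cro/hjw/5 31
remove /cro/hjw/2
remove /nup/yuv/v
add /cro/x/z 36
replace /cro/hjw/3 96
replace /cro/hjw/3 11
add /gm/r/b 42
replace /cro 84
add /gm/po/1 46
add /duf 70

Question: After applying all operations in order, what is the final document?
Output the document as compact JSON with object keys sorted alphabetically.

After op 1 (remove /nup/rvv/2): {"cro":{"hjw":[50,59,54,14,75],"x":{"abj":37,"kb":45},"zko":{"jdf":89,"pm":71}},"gm":{"po":[9,42],"r":{"cr":67,"mce":3,"oo":64,"xn":31}},"nup":{"rvv":[0,43],"yuv":{"e":0,"m":41,"r":12,"v":65}}}
After op 2 (add /cro/hjw/5 31): {"cro":{"hjw":[50,59,54,14,75,31],"x":{"abj":37,"kb":45},"zko":{"jdf":89,"pm":71}},"gm":{"po":[9,42],"r":{"cr":67,"mce":3,"oo":64,"xn":31}},"nup":{"rvv":[0,43],"yuv":{"e":0,"m":41,"r":12,"v":65}}}
After op 3 (remove /cro/hjw/2): {"cro":{"hjw":[50,59,14,75,31],"x":{"abj":37,"kb":45},"zko":{"jdf":89,"pm":71}},"gm":{"po":[9,42],"r":{"cr":67,"mce":3,"oo":64,"xn":31}},"nup":{"rvv":[0,43],"yuv":{"e":0,"m":41,"r":12,"v":65}}}
After op 4 (remove /nup/yuv/v): {"cro":{"hjw":[50,59,14,75,31],"x":{"abj":37,"kb":45},"zko":{"jdf":89,"pm":71}},"gm":{"po":[9,42],"r":{"cr":67,"mce":3,"oo":64,"xn":31}},"nup":{"rvv":[0,43],"yuv":{"e":0,"m":41,"r":12}}}
After op 5 (add /cro/x/z 36): {"cro":{"hjw":[50,59,14,75,31],"x":{"abj":37,"kb":45,"z":36},"zko":{"jdf":89,"pm":71}},"gm":{"po":[9,42],"r":{"cr":67,"mce":3,"oo":64,"xn":31}},"nup":{"rvv":[0,43],"yuv":{"e":0,"m":41,"r":12}}}
After op 6 (replace /cro/hjw/3 96): {"cro":{"hjw":[50,59,14,96,31],"x":{"abj":37,"kb":45,"z":36},"zko":{"jdf":89,"pm":71}},"gm":{"po":[9,42],"r":{"cr":67,"mce":3,"oo":64,"xn":31}},"nup":{"rvv":[0,43],"yuv":{"e":0,"m":41,"r":12}}}
After op 7 (replace /cro/hjw/3 11): {"cro":{"hjw":[50,59,14,11,31],"x":{"abj":37,"kb":45,"z":36},"zko":{"jdf":89,"pm":71}},"gm":{"po":[9,42],"r":{"cr":67,"mce":3,"oo":64,"xn":31}},"nup":{"rvv":[0,43],"yuv":{"e":0,"m":41,"r":12}}}
After op 8 (add /gm/r/b 42): {"cro":{"hjw":[50,59,14,11,31],"x":{"abj":37,"kb":45,"z":36},"zko":{"jdf":89,"pm":71}},"gm":{"po":[9,42],"r":{"b":42,"cr":67,"mce":3,"oo":64,"xn":31}},"nup":{"rvv":[0,43],"yuv":{"e":0,"m":41,"r":12}}}
After op 9 (replace /cro 84): {"cro":84,"gm":{"po":[9,42],"r":{"b":42,"cr":67,"mce":3,"oo":64,"xn":31}},"nup":{"rvv":[0,43],"yuv":{"e":0,"m":41,"r":12}}}
After op 10 (add /gm/po/1 46): {"cro":84,"gm":{"po":[9,46,42],"r":{"b":42,"cr":67,"mce":3,"oo":64,"xn":31}},"nup":{"rvv":[0,43],"yuv":{"e":0,"m":41,"r":12}}}
After op 11 (add /duf 70): {"cro":84,"duf":70,"gm":{"po":[9,46,42],"r":{"b":42,"cr":67,"mce":3,"oo":64,"xn":31}},"nup":{"rvv":[0,43],"yuv":{"e":0,"m":41,"r":12}}}

Answer: {"cro":84,"duf":70,"gm":{"po":[9,46,42],"r":{"b":42,"cr":67,"mce":3,"oo":64,"xn":31}},"nup":{"rvv":[0,43],"yuv":{"e":0,"m":41,"r":12}}}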